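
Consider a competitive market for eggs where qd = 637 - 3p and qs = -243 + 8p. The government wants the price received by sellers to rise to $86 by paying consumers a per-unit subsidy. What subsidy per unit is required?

At a seller price of 86, quantity supplied is -243 + 8·86 = 445.
Buyers absorb 445 only when they pay pb with 637 − 3·pb = 445, i.e. pb = 64.
s = ps − pb = 86 − 64 = 22.

Required subsidy s = $22 per unit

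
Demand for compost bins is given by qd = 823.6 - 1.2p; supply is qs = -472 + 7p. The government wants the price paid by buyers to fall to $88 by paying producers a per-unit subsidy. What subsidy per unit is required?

At a buyer price of 88, quantity demanded is 823.6 − 1.2·88 = 718.
Sellers supply 718 only when they receive ps with -472 + 7·ps = 718, i.e. ps = 170.
s = ps − pb = 170 − 88 = 82.

Required subsidy s = $82 per unit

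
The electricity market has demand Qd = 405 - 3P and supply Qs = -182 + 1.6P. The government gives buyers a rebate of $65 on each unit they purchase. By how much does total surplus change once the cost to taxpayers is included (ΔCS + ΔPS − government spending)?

Net change in total surplus = -50700/23

Pre-subsidy: 405 - 3P = -182 + 1.6P gives P* = 2935/23, Q* = 510/23.
With the rebate, buyers effectively pay Pb = Ps − 65, where Ps is the price sellers receive.
Demand in terms of Ps becomes Qd = 405 − 3(Ps − 65) = 600 - 3Ps. Setting this equal to supply: 600 - 3Ps = -182 + 1.6Ps, so Ps = 170.
Buyers pay Pb = 170 − 65 = 105; Q' = -182 + 1.6·170 = 90.
ΔCS = ½(510/23 + 90)(2935/23 − 105) = 670800/529; ΔPS = ½(510/23 + 90)(170 − 2935/23) = 1257750/529.
Government spending = 65 × 90 = 5850.
Net change = 670800/529 + 1257750/529 − 5850 = -50700/23. The loss equals the DWL triangle ½·65·1560/23.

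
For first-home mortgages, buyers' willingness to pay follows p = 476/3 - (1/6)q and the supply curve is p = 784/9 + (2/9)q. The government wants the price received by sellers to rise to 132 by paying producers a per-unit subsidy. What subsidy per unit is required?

At a seller price of 132, quantity supplied is -392 + 4.5·132 = 202.
Buyers absorb 202 only when they pay pb = 476/3 − (1/6)·202 = 125.
s = ps − pb = 132 − 125 = 7.

Required subsidy s = 7 per unit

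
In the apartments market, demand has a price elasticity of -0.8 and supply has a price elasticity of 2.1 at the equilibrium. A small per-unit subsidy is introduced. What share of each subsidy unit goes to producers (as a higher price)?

For a small subsidy around the equilibrium, the benefit split depends on the relative slopes, which at a point are proportional to the elasticities.
Buyer share = εs/(εs + |εd|) = 2.1/(2.1 + 0.8) = 21/29; seller share = |εd|/(εs + |εd|) = 8/29.
So producers capture 8/29 of the subsidy.

Producer share = 8/29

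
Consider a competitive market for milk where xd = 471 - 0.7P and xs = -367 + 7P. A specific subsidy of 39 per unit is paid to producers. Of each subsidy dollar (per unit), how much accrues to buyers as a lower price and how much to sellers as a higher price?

Buyers gain 390/11 per unit; sellers gain 39/11 per unit

Pre-subsidy: 471 - 0.7P = -367 + 7P gives P* = 8380/77, x* = 4343/11.
With the subsidy, sellers receive Ps = Pb + 39 for each unit, where Pb is the price buyers pay.
Supply in terms of Pb becomes xs = -367 + 7(Pb + 39) = -94 + 7Pb. Setting this equal to demand: 471 - 0.7Pb = -94 + 7Pb, so Pb = 5650/77.
Sellers receive Ps = 5650/77 + 39 = 8653/77; x' = 471 − 0.7·(5650/77) = 4616/11.
Buyers' price falls by P* − Pb = 8380/77 − 5650/77 = 390/11; sellers' price rises by Ps − P* = 8653/77 − 8380/77 = 39/11.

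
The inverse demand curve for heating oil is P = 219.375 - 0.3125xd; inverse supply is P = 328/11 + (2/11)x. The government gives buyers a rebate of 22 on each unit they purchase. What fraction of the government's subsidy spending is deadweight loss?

Pre-subsidy: 219.375 - 0.3125x = 328/11 + (2/11)x gives x* = 33362/87 and P* = 8660/87.
With the rebate, buyers effectively pay Pb = Ps − 22, where Ps is the price sellers receive.
On the curves, Pb = 219.375 - 0.3125x and Ps = 328/11 + (2/11)x; the wedge Ps − Pb = 22 gives 328/11 + (2/11)x − (219.375 - 0.3125x) = 22, so x' = 37234/87.
Then Pb = 219.375 − 0.3125·(37234/87) = 7450/87 and Ps = 328/11 + (2/11)·(37234/87) = 9364/87.
ΔCS = ½(33362/87 + 37234/87)(8660/87 − 7450/87) = 4745620/841; ΔPS = ½(33362/87 + 37234/87)(9364/87 − 8660/87) = 2761088/841.
Government spending = 22 × 37234/87 = 819148/87.
DWL = ½ × 22 × (37234/87 − 33362/87) = 42592/87; fraction = (42592/87) / (819148/87) = 968/18617.

DWL / government spending = 968/18617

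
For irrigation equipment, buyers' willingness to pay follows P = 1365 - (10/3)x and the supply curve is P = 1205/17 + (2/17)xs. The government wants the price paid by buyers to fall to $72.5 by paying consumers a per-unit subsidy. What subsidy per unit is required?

At a buyer price of 72.5, quantity demanded is 409.5 − 0.3·72.5 = 387.75.
Sellers supply 387.75 only when they receive Ps = 1205/17 + (2/17)·387.75 = 116.5.
s = Ps − Pb = 116.5 − 72.5 = 44.

Required subsidy s = $44 per unit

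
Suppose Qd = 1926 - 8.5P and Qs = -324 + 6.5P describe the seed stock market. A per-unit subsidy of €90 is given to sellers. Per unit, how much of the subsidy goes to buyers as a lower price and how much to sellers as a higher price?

Pre-subsidy: 1926 - 8.5P = -324 + 6.5P gives P* = 150, Q* = 651.
With the subsidy, sellers receive Ps = Pb + 90 for each unit, where Pb is the price buyers pay.
Supply in terms of Pb becomes Qs = -324 + 6.5(Pb + 90) = 261 + 6.5Pb. Setting this equal to demand: 1926 - 8.5Pb = 261 + 6.5Pb, so Pb = 111.
Sellers receive Ps = 111 + 90 = 201; Q' = 1926 − 8.5·111 = 982.5.
Buyers' price falls by P* − Pb = 150 − 111 = 39; sellers' price rises by Ps − P* = 201 − 150 = 51.

Buyers gain €39 per unit; sellers gain €51 per unit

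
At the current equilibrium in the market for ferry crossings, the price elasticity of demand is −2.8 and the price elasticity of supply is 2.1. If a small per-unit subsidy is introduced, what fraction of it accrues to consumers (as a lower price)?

Consumer share = 3/7

For a small subsidy around the equilibrium, the benefit split depends on the relative slopes, which at a point are proportional to the elasticities.
Buyer share = εs/(εs + |εd|) = 2.1/(2.1 + 2.8) = 3/7; seller share = |εd|/(εs + |εd|) = 4/7.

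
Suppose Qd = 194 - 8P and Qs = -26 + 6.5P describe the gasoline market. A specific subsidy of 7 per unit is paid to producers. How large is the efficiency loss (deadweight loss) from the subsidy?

Pre-subsidy: 194 - 8P = -26 + 6.5P gives P* = 440/29, Q* = 2106/29.
With the subsidy, sellers receive Ps = Pb + 7 for each unit, where Pb is the price buyers pay.
Supply in terms of Pb becomes Qs = -26 + 6.5(Pb + 7) = 19.5 + 6.5Pb. Setting this equal to demand: 194 - 8Pb = 19.5 + 6.5Pb, so Pb = 349/29.
Sellers receive Ps = 349/29 + 7 = 552/29; Q' = 194 − 8·(349/29) = 2834/29.
The subsidy expands output by 2834/29 − 2106/29 = 728/29 past the efficient level; on those units the gap between marginal cost and willingness to pay runs from 0 up to 7.
DWL = ½ × 7 × 728/29 = 2548/29.

Deadweight loss = 2548/29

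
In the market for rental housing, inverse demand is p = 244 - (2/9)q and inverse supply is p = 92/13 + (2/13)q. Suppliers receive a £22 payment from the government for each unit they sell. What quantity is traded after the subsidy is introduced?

q' = 688.5

Pre-subsidy: 244 - (2/9)q = 92/13 + (2/13)q gives q* = 630 and p* = 104.
With the subsidy, sellers receive ps = pb + 22 for each unit, where pb is the price buyers pay.
On the curves, pb = 244 - (2/9)q and ps = 92/13 + (2/13)q; the wedge ps − pb = 22 gives 92/13 + (2/13)q − (244 - (2/9)q) = 22, so q' = 688.5.
Then pb = 244 − (2/9)·688.5 = 91 and ps = 92/13 + (2/13)·688.5 = 113.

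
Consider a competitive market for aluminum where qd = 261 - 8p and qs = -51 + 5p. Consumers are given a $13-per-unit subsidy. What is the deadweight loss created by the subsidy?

Deadweight loss = $260

Pre-subsidy: 261 - 8p = -51 + 5p gives p* = 24, q* = 69.
With the rebate, buyers effectively pay pb = ps − 13, where ps is the price sellers receive.
Demand in terms of ps becomes qd = 261 − 8(ps − 13) = 365 - 8ps. Setting this equal to supply: 365 - 8ps = -51 + 5ps, so ps = 32.
Buyers pay pb = 32 − 13 = 19; q' = -51 + 5·32 = 109.
The subsidy expands output by 109 − 69 = 40 past the efficient level; on those units the gap between marginal cost and willingness to pay runs from 0 up to 13.
DWL = ½ × 13 × 40 = 260.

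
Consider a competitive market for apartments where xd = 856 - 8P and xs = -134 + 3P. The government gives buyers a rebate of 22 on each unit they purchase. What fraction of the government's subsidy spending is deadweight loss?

Pre-subsidy: 856 - 8P = -134 + 3P gives P* = 90, x* = 136.
With the rebate, buyers effectively pay Pb = Ps − 22, where Ps is the price sellers receive.
Demand in terms of Ps becomes xd = 856 − 8(Ps − 22) = 1032 - 8Ps. Setting this equal to supply: 1032 - 8Ps = -134 + 3Ps, so Ps = 106.
Buyers pay Pb = 106 − 22 = 84; x' = -134 + 3·106 = 184.
ΔCS = ½(136 + 184)(90 − 84) = 960; ΔPS = ½(136 + 184)(106 − 90) = 2560.
Government spending = 22 × 184 = 4048.
DWL = ½ × 22 × (184 − 136) = 528; fraction = 528 / 4048 = 3/23.

DWL / government spending = 3/23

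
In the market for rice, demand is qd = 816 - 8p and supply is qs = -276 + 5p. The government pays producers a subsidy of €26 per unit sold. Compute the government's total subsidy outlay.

Pre-subsidy: 816 - 8p = -276 + 5p gives p* = 84, q* = 144.
With the subsidy, sellers receive ps = pb + 26 for each unit, where pb is the price buyers pay.
Supply in terms of pb becomes qs = -276 + 5(pb + 26) = -146 + 5pb. Setting this equal to demand: 816 - 8pb = -146 + 5pb, so pb = 74.
Sellers receive ps = 74 + 26 = 100; q' = 816 − 8·74 = 224.
Government outlay = subsidy × quantity = 26 × 224 = 5824.

Government cost = €5824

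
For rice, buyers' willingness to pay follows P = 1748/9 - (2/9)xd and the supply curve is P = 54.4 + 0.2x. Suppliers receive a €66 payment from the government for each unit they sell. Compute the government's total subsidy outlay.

Pre-subsidy: 1748/9 - (2/9)x = 54.4 + 0.2x gives x* = 6292/19 and P* = 2292/19.
With the subsidy, sellers receive Ps = Pb + 66 for each unit, where Pb is the price buyers pay.
On the curves, Pb = 1748/9 - (2/9)x and Ps = 54.4 + 0.2x; the wedge Ps − Pb = 66 gives 54.4 + 0.2x − (1748/9 - (2/9)x) = 66, so x' = 9262/19.
Then Pb = 1748/9 − (2/9)·(9262/19) = 1632/19 and Ps = 54.4 + 0.2·(9262/19) = 2886/19.
Government outlay = subsidy × quantity = 66 × 9262/19 = 611292/19.

Government cost = 611292/19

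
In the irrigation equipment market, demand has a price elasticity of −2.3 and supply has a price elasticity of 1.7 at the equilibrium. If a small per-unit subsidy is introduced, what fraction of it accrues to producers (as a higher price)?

Producer share = 0.575

For a small subsidy around the equilibrium, the benefit split depends on the relative slopes, which at a point are proportional to the elasticities.
Buyer share = εs/(εs + |εd|) = 1.7/(1.7 + 2.3) = 0.425; seller share = |εd|/(εs + |εd|) = 0.575.
So producers capture 0.575 of the subsidy.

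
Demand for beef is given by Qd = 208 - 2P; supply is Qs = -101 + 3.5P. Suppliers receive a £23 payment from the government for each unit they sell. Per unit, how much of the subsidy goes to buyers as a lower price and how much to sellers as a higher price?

Buyers gain 161/11 per unit; sellers gain 92/11 per unit

Pre-subsidy: 208 - 2P = -101 + 3.5P gives P* = 618/11, Q* = 1052/11.
With the subsidy, sellers receive Ps = Pb + 23 for each unit, where Pb is the price buyers pay.
Supply in terms of Pb becomes Qs = -101 + 3.5(Pb + 23) = -20.5 + 3.5Pb. Setting this equal to demand: 208 - 2Pb = -20.5 + 3.5Pb, so Pb = 457/11.
Sellers receive Ps = 457/11 + 23 = 710/11; Q' = 208 − 2·(457/11) = 1374/11.
Buyers' price falls by P* − Pb = 618/11 − 457/11 = 161/11; sellers' price rises by Ps − P* = 710/11 − 618/11 = 92/11.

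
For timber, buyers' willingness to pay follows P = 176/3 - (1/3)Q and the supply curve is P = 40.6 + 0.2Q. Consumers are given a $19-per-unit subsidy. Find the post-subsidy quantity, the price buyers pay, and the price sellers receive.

Pre-subsidy: 176/3 - (1/3)Q = 40.6 + 0.2Q gives Q* = 33.875 and P* = 47.375.
With the rebate, buyers effectively pay Pb = Ps − 19, where Ps is the price sellers receive.
On the curves, Pb = 176/3 - (1/3)Q and Ps = 40.6 + 0.2Q; the wedge Ps − Pb = 19 gives 40.6 + 0.2Q − (176/3 - (1/3)Q) = 19, so Q' = 69.5.
Then Pb = 176/3 − (1/3)·69.5 = 35.5 and Ps = 40.6 + 0.2·69.5 = 54.5.

Q' = 69.5; buyers pay $35.5; sellers receive $54.5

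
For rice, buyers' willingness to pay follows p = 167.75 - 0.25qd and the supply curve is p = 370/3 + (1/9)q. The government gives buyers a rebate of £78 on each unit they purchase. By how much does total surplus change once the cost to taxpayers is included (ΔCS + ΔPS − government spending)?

Pre-subsidy: 167.75 - 0.25q = 370/3 + (1/9)q gives q* = 123 and p* = 137.
With the rebate, buyers effectively pay pb = ps − 78, where ps is the price sellers receive.
On the curves, pb = 167.75 - 0.25q and ps = 370/3 + (1/9)q; the wedge ps − pb = 78 gives 370/3 + (1/9)q − (167.75 - 0.25q) = 78, so q' = 339.
Then pb = 167.75 − 0.25·339 = 83 and ps = 370/3 + (1/9)·339 = 161.
ΔCS = ½(123 + 339)(137 − 83) = 12474; ΔPS = ½(123 + 339)(161 − 137) = 5544.
Government spending = 78 × 339 = 26442.
Net change = 12474 + 5544 − 26442 = -8424. The loss equals the DWL triangle ½·78·216.

Net change in total surplus = -£8424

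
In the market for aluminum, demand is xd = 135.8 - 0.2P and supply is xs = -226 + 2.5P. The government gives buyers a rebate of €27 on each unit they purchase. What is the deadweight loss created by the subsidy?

Deadweight loss = €67.5

Pre-subsidy: 135.8 - 0.2P = -226 + 2.5P gives P* = 134, x* = 109.
With the rebate, buyers effectively pay Pb = Ps − 27, where Ps is the price sellers receive.
Demand in terms of Ps becomes xd = 135.8 − 0.2(Ps − 27) = 141.2 - 0.2Ps. Setting this equal to supply: 141.2 - 0.2Ps = -226 + 2.5Ps, so Ps = 136.
Buyers pay Pb = 136 − 27 = 109; x' = -226 + 2.5·136 = 114.
The subsidy expands output by 114 − 109 = 5 past the efficient level; on those units the gap between marginal cost and willingness to pay runs from 0 up to 27.
DWL = ½ × 27 × 5 = 67.5.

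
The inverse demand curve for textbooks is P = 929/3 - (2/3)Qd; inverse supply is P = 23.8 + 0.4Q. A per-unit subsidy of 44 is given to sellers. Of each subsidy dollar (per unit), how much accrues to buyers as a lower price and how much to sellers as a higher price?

Pre-subsidy: 929/3 - (2/3)Q = 23.8 + 0.4Q gives Q* = 268 and P* = 131.
With the subsidy, sellers receive Ps = Pb + 44 for each unit, where Pb is the price buyers pay.
On the curves, Pb = 929/3 - (2/3)Q and Ps = 23.8 + 0.4Q; the wedge Ps − Pb = 44 gives 23.8 + 0.4Q − (929/3 - (2/3)Q) = 44, so Q' = 309.25.
Then Pb = 929/3 − (2/3)·309.25 = 103.5 and Ps = 23.8 + 0.4·309.25 = 147.5.
Buyers' price falls by P* − Pb = 131 − 103.5 = 27.5; sellers' price rises by Ps − P* = 147.5 − 131 = 16.5.

Buyers gain 27.5 per unit; sellers gain 16.5 per unit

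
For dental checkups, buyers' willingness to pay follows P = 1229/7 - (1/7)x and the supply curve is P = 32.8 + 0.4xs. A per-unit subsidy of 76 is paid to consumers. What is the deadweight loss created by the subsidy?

Pre-subsidy: 1229/7 - (1/7)x = 32.8 + 0.4x gives x* = 263 and P* = 138.
With the rebate, buyers effectively pay Pb = Ps − 76, where Ps is the price sellers receive.
On the curves, Pb = 1229/7 - (1/7)x and Ps = 32.8 + 0.4x; the wedge Ps − Pb = 76 gives 32.8 + 0.4x − (1229/7 - (1/7)x) = 76, so x' = 403.
Then Pb = 1229/7 − (1/7)·403 = 118 and Ps = 32.8 + 0.4·403 = 194.
The subsidy expands output by 403 − 263 = 140 past the efficient level; on those units the gap between marginal cost and willingness to pay runs from 0 up to 76.
DWL = ½ × 76 × 140 = 5320.

Deadweight loss = 5320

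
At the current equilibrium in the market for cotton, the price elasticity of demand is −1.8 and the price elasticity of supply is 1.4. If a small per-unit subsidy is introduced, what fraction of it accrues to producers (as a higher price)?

Producer share = 0.5625

For a small subsidy around the equilibrium, the benefit split depends on the relative slopes, which at a point are proportional to the elasticities.
Buyer share = εs/(εs + |εd|) = 1.4/(1.4 + 1.8) = 0.4375; seller share = |εd|/(εs + |εd|) = 0.5625.
So producers capture 0.5625 of the subsidy.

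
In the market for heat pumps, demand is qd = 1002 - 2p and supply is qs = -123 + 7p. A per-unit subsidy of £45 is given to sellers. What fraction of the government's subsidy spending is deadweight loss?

Pre-subsidy: 1002 - 2p = -123 + 7p gives p* = 125, q* = 752.
With the subsidy, sellers receive ps = pb + 45 for each unit, where pb is the price buyers pay.
Supply in terms of pb becomes qs = -123 + 7(pb + 45) = 192 + 7pb. Setting this equal to demand: 1002 - 2pb = 192 + 7pb, so pb = 90.
Sellers receive ps = 90 + 45 = 135; q' = 1002 − 2·90 = 822.
ΔCS = ½(752 + 822)(125 − 90) = 27545; ΔPS = ½(752 + 822)(135 − 125) = 7870.
Government spending = 45 × 822 = 36990.
DWL = ½ × 45 × (822 − 752) = 1575; fraction = 1575 / 36990 = 35/822.

DWL / government spending = 35/822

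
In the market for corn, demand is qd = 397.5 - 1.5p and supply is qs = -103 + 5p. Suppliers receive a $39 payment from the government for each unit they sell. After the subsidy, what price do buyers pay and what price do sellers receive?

Buyers pay $47; sellers receive $86

Pre-subsidy: 397.5 - 1.5p = -103 + 5p gives p* = 77, q* = 282.
With the subsidy, sellers receive ps = pb + 39 for each unit, where pb is the price buyers pay.
Supply in terms of pb becomes qs = -103 + 5(pb + 39) = 92 + 5pb. Setting this equal to demand: 397.5 - 1.5pb = 92 + 5pb, so pb = 47.
Sellers receive ps = 47 + 39 = 86; q' = 397.5 − 1.5·47 = 327.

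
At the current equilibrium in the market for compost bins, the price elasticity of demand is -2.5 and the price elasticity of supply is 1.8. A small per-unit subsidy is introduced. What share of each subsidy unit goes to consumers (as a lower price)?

Consumer share = 18/43

For a small subsidy around the equilibrium, the benefit split depends on the relative slopes, which at a point are proportional to the elasticities.
Buyer share = εs/(εs + |εd|) = 1.8/(1.8 + 2.5) = 18/43; seller share = |εd|/(εs + |εd|) = 25/43.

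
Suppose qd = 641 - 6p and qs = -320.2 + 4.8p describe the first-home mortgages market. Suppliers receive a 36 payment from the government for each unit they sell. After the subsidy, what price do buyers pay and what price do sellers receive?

Pre-subsidy: 641 - 6p = -320.2 + 4.8p gives p* = 89, q* = 107.
With the subsidy, sellers receive ps = pb + 36 for each unit, where pb is the price buyers pay.
Supply in terms of pb becomes qs = -320.2 + 4.8(pb + 36) = -147.4 + 4.8pb. Setting this equal to demand: 641 - 6pb = -147.4 + 4.8pb, so pb = 73.
Sellers receive ps = 73 + 36 = 109; q' = 641 − 6·73 = 203.

Buyers pay 73; sellers receive 109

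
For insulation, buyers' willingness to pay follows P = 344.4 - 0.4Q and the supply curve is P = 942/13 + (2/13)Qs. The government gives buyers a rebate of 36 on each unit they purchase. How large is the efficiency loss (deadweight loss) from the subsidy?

Pre-subsidy: 344.4 - 0.4Q = 942/13 + (2/13)Q gives Q* = 491 and P* = 148.
With the rebate, buyers effectively pay Pb = Ps − 36, where Ps is the price sellers receive.
On the curves, Pb = 344.4 - 0.4Q and Ps = 942/13 + (2/13)Q; the wedge Ps − Pb = 36 gives 942/13 + (2/13)Q − (344.4 - 0.4Q) = 36, so Q' = 556.
Then Pb = 344.4 − 0.4·556 = 122 and Ps = 942/13 + (2/13)·556 = 158.
The subsidy expands output by 556 − 491 = 65 past the efficient level; on those units the gap between marginal cost and willingness to pay runs from 0 up to 36.
DWL = ½ × 36 × 65 = 1170.

Deadweight loss = 1170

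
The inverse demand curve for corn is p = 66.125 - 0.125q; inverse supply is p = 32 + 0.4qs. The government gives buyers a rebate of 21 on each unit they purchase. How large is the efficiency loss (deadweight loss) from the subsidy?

Pre-subsidy: 66.125 - 0.125q = 32 + 0.4q gives q* = 65 and p* = 58.
With the rebate, buyers effectively pay pb = ps − 21, where ps is the price sellers receive.
On the curves, pb = 66.125 - 0.125q and ps = 32 + 0.4q; the wedge ps − pb = 21 gives 32 + 0.4q − (66.125 - 0.125q) = 21, so q' = 105.
Then pb = 66.125 − 0.125·105 = 53 and ps = 32 + 0.4·105 = 74.
The subsidy expands output by 105 − 65 = 40 past the efficient level; on those units the gap between marginal cost and willingness to pay runs from 0 up to 21.
DWL = ½ × 21 × 40 = 420.

Deadweight loss = 420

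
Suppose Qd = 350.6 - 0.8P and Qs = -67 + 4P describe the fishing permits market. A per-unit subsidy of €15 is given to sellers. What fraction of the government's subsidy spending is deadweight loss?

DWL / government spending = 5/291

Pre-subsidy: 350.6 - 0.8P = -67 + 4P gives P* = 87, Q* = 281.
With the subsidy, sellers receive Ps = Pb + 15 for each unit, where Pb is the price buyers pay.
Supply in terms of Pb becomes Qs = -67 + 4(Pb + 15) = -7 + 4Pb. Setting this equal to demand: 350.6 - 0.8Pb = -7 + 4Pb, so Pb = 74.5.
Sellers receive Ps = 74.5 + 15 = 89.5; Q' = 350.6 − 0.8·74.5 = 291.
ΔCS = ½(281 + 291)(87 − 74.5) = 3575; ΔPS = ½(281 + 291)(89.5 − 87) = 715.
Government spending = 15 × 291 = 4365.
DWL = ½ × 15 × (291 − 281) = 75; fraction = 75 / 4365 = 5/291.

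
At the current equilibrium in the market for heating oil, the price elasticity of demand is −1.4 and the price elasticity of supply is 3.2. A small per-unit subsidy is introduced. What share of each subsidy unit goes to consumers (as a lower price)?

Consumer share = 16/23

For a small subsidy around the equilibrium, the benefit split depends on the relative slopes, which at a point are proportional to the elasticities.
Buyer share = εs/(εs + |εd|) = 3.2/(3.2 + 1.4) = 16/23; seller share = |εd|/(εs + |εd|) = 7/23.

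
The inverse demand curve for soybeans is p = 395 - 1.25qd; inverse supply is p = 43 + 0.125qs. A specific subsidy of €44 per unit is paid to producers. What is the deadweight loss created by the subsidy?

Deadweight loss = €704

Pre-subsidy: 395 - 1.25q = 43 + 0.125q gives q* = 256 and p* = 75.
With the subsidy, sellers receive ps = pb + 44 for each unit, where pb is the price buyers pay.
On the curves, pb = 395 - 1.25q and ps = 43 + 0.125q; the wedge ps − pb = 44 gives 43 + 0.125q − (395 - 1.25q) = 44, so q' = 288.
Then pb = 395 − 1.25·288 = 35 and ps = 43 + 0.125·288 = 79.
The subsidy expands output by 288 − 256 = 32 past the efficient level; on those units the gap between marginal cost and willingness to pay runs from 0 up to 44.
DWL = ½ × 44 × 32 = 704.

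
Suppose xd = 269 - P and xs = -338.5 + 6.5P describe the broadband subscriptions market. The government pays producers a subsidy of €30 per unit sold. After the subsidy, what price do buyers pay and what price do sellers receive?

Buyers pay €55; sellers receive €85

Pre-subsidy: 269 - P = -338.5 + 6.5P gives P* = 81, x* = 188.
With the subsidy, sellers receive Ps = Pb + 30 for each unit, where Pb is the price buyers pay.
Supply in terms of Pb becomes xs = -338.5 + 6.5(Pb + 30) = -143.5 + 6.5Pb. Setting this equal to demand: 269 - Pb = -143.5 + 6.5Pb, so Pb = 55.
Sellers receive Ps = 55 + 30 = 85; x' = 269 − 1·55 = 214.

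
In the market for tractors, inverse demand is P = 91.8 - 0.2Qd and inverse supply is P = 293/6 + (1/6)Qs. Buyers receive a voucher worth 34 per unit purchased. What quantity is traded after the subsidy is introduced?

Q' = 2309/11

Pre-subsidy: 91.8 - 0.2Q = 293/6 + (1/6)Q gives Q* = 1289/11 and P* = 752/11.
With the rebate, buyers effectively pay Pb = Ps − 34, where Ps is the price sellers receive.
On the curves, Pb = 91.8 - 0.2Q and Ps = 293/6 + (1/6)Q; the wedge Ps − Pb = 34 gives 293/6 + (1/6)Q − (91.8 - 0.2Q) = 34, so Q' = 2309/11.
Then Pb = 91.8 − 0.2·(2309/11) = 548/11 and Ps = 293/6 + (1/6)·(2309/11) = 922/11.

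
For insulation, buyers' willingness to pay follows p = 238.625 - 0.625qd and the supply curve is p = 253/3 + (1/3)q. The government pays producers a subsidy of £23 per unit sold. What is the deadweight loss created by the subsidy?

Deadweight loss = £276

Pre-subsidy: 238.625 - 0.625q = 253/3 + (1/3)q gives q* = 161 and p* = 138.
With the subsidy, sellers receive ps = pb + 23 for each unit, where pb is the price buyers pay.
On the curves, pb = 238.625 - 0.625q and ps = 253/3 + (1/3)q; the wedge ps − pb = 23 gives 253/3 + (1/3)q − (238.625 - 0.625q) = 23, so q' = 185.
Then pb = 238.625 − 0.625·185 = 123 and ps = 253/3 + (1/3)·185 = 146.
The subsidy expands output by 185 − 161 = 24 past the efficient level; on those units the gap between marginal cost and willingness to pay runs from 0 up to 23.
DWL = ½ × 23 × 24 = 276.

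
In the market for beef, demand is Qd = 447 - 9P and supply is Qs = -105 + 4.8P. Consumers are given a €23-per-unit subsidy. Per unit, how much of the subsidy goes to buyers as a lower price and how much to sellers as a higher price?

Pre-subsidy: 447 - 9P = -105 + 4.8P gives P* = 40, Q* = 87.
With the rebate, buyers effectively pay Pb = Ps − 23, where Ps is the price sellers receive.
Demand in terms of Ps becomes Qd = 447 − 9(Ps − 23) = 654 - 9Ps. Setting this equal to supply: 654 - 9Ps = -105 + 4.8Ps, so Ps = 55.
Buyers pay Pb = 55 − 23 = 32; Q' = -105 + 4.8·55 = 159.
Buyers' price falls by P* − Pb = 40 − 32 = 8; sellers' price rises by Ps − P* = 55 − 40 = 15.

Buyers gain €8 per unit; sellers gain €15 per unit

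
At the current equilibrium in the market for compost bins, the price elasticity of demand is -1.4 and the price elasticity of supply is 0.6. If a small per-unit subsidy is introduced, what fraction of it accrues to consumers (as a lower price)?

For a small subsidy around the equilibrium, the benefit split depends on the relative slopes, which at a point are proportional to the elasticities.
Buyer share = εs/(εs + |εd|) = 0.6/(0.6 + 1.4) = 0.3; seller share = |εd|/(εs + |εd|) = 0.7.

Consumer share = 0.3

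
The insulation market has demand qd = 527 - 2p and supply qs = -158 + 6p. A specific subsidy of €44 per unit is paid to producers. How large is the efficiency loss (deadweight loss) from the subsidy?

Pre-subsidy: 527 - 2p = -158 + 6p gives p* = 85.625, q* = 355.75.
With the subsidy, sellers receive ps = pb + 44 for each unit, where pb is the price buyers pay.
Supply in terms of pb becomes qs = -158 + 6(pb + 44) = 106 + 6pb. Setting this equal to demand: 527 - 2pb = 106 + 6pb, so pb = 52.625.
Sellers receive ps = 52.625 + 44 = 96.625; q' = 527 − 2·52.625 = 421.75.
The subsidy expands output by 421.75 − 355.75 = 66 past the efficient level; on those units the gap between marginal cost and willingness to pay runs from 0 up to 44.
DWL = ½ × 44 × 66 = 1452.

Deadweight loss = €1452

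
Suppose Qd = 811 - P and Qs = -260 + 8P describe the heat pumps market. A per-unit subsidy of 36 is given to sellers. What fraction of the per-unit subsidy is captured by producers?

Pre-subsidy: 811 - P = -260 + 8P gives P* = 119, Q* = 692.
With the subsidy, sellers receive Ps = Pb + 36 for each unit, where Pb is the price buyers pay.
Supply in terms of Pb becomes Qs = -260 + 8(Pb + 36) = 28 + 8Pb. Setting this equal to demand: 811 - Pb = 28 + 8Pb, so Pb = 87.
Sellers receive Ps = 87 + 36 = 123; Q' = 811 − 1·87 = 724.
Buyers' price falls by P* − Pb = 119 − 87 = 32; sellers' price rises by Ps − P* = 123 − 119 = 4.
So producers capture 4/36 = 1/9 of each unit of subsidy.

Producer share = 1/9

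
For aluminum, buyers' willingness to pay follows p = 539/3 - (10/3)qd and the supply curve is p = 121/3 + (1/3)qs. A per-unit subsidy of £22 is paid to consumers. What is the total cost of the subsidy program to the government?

Pre-subsidy: 539/3 - (10/3)q = 121/3 + (1/3)q gives q* = 38 and p* = 53.
With the rebate, buyers effectively pay pb = ps − 22, where ps is the price sellers receive.
On the curves, pb = 539/3 - (10/3)q and ps = 121/3 + (1/3)q; the wedge ps − pb = 22 gives 121/3 + (1/3)q − (539/3 - (10/3)q) = 22, so q' = 44.
Then pb = 539/3 − (10/3)·44 = 33 and ps = 121/3 + (1/3)·44 = 55.
Government outlay = subsidy × quantity = 22 × 44 = 968.

Government cost = £968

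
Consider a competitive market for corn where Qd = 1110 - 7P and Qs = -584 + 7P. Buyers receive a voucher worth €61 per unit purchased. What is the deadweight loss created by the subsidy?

Pre-subsidy: 1110 - 7P = -584 + 7P gives P* = 121, Q* = 263.
With the rebate, buyers effectively pay Pb = Ps − 61, where Ps is the price sellers receive.
Demand in terms of Ps becomes Qd = 1110 − 7(Ps − 61) = 1537 - 7Ps. Setting this equal to supply: 1537 - 7Ps = -584 + 7Ps, so Ps = 151.5.
Buyers pay Pb = 151.5 − 61 = 90.5; Q' = -584 + 7·151.5 = 476.5.
The subsidy expands output by 476.5 − 263 = 213.5 past the efficient level; on those units the gap between marginal cost and willingness to pay runs from 0 up to 61.
DWL = ½ × 61 × 213.5 = 6511.75.

Deadweight loss = €6511.75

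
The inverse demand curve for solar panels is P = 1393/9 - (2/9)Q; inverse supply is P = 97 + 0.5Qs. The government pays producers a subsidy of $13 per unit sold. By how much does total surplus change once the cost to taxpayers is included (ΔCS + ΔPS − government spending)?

Pre-subsidy: 1393/9 - (2/9)Q = 97 + 0.5Q gives Q* = 80 and P* = 137.
With the subsidy, sellers receive Ps = Pb + 13 for each unit, where Pb is the price buyers pay.
On the curves, Pb = 1393/9 - (2/9)Q and Ps = 97 + 0.5Q; the wedge Ps − Pb = 13 gives 97 + 0.5Q − (1393/9 - (2/9)Q) = 13, so Q' = 98.
Then Pb = 1393/9 − (2/9)·98 = 133 and Ps = 97 + 0.5·98 = 146.
ΔCS = ½(80 + 98)(137 − 133) = 356; ΔPS = ½(80 + 98)(146 − 137) = 801.
Government spending = 13 × 98 = 1274.
Net change = 356 + 801 − 1274 = -117. The loss equals the DWL triangle ½·13·18.

Net change in total surplus = -$117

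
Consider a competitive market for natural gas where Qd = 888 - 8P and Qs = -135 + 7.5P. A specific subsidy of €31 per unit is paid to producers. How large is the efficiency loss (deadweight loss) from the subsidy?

Pre-subsidy: 888 - 8P = -135 + 7.5P gives P* = 66, Q* = 360.
With the subsidy, sellers receive Ps = Pb + 31 for each unit, where Pb is the price buyers pay.
Supply in terms of Pb becomes Qs = -135 + 7.5(Pb + 31) = 97.5 + 7.5Pb. Setting this equal to demand: 888 - 8Pb = 97.5 + 7.5Pb, so Pb = 51.
Sellers receive Ps = 51 + 31 = 82; Q' = 888 − 8·51 = 480.
The subsidy expands output by 480 − 360 = 120 past the efficient level; on those units the gap between marginal cost and willingness to pay runs from 0 up to 31.
DWL = ½ × 31 × 120 = 1860.

Deadweight loss = €1860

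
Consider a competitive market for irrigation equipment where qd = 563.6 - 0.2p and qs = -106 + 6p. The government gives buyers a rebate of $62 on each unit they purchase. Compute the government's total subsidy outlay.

Government cost = $34348

Pre-subsidy: 563.6 - 0.2p = -106 + 6p gives p* = 108, q* = 542.
With the rebate, buyers effectively pay pb = ps − 62, where ps is the price sellers receive.
Demand in terms of ps becomes qd = 563.6 − 0.2(ps − 62) = 576 - 0.2ps. Setting this equal to supply: 576 - 0.2ps = -106 + 6ps, so ps = 110.
Buyers pay pb = 110 − 62 = 48; q' = -106 + 6·110 = 554.
Government outlay = subsidy × quantity = 62 × 554 = 34348.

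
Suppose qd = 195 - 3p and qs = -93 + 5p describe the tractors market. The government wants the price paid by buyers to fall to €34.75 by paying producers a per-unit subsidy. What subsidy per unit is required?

At a buyer price of 34.75, quantity demanded is 195 − 3·34.75 = 90.75.
Sellers supply 90.75 only when they receive ps with -93 + 5·ps = 90.75, i.e. ps = 36.75.
s = ps − pb = 36.75 − 34.75 = 2.

Required subsidy s = €2 per unit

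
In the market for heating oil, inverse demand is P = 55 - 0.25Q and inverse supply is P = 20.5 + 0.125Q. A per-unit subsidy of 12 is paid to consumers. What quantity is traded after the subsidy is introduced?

Pre-subsidy: 55 - 0.25Q = 20.5 + 0.125Q gives Q* = 92 and P* = 32.
With the rebate, buyers effectively pay Pb = Ps − 12, where Ps is the price sellers receive.
On the curves, Pb = 55 - 0.25Q and Ps = 20.5 + 0.125Q; the wedge Ps − Pb = 12 gives 20.5 + 0.125Q − (55 - 0.25Q) = 12, so Q' = 124.
Then Pb = 55 − 0.25·124 = 24 and Ps = 20.5 + 0.125·124 = 36.

Q' = 124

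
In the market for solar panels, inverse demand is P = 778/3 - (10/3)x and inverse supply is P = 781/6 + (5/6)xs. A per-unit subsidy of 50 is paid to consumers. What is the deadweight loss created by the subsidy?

Pre-subsidy: 778/3 - (10/3)x = 781/6 + (5/6)x gives x* = 31 and P* = 156.
With the rebate, buyers effectively pay Pb = Ps − 50, where Ps is the price sellers receive.
On the curves, Pb = 778/3 - (10/3)x and Ps = 781/6 + (5/6)x; the wedge Ps − Pb = 50 gives 781/6 + (5/6)x − (778/3 - (10/3)x) = 50, so x' = 43.
Then Pb = 778/3 − (10/3)·43 = 116 and Ps = 781/6 + (5/6)·43 = 166.
The subsidy expands output by 43 − 31 = 12 past the efficient level; on those units the gap between marginal cost and willingness to pay runs from 0 up to 50.
DWL = ½ × 50 × 12 = 300.

Deadweight loss = 300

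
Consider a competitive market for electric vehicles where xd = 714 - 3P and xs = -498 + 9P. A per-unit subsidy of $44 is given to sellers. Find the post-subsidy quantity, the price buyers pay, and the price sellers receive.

Pre-subsidy: 714 - 3P = -498 + 9P gives P* = 101, x* = 411.
With the subsidy, sellers receive Ps = Pb + 44 for each unit, where Pb is the price buyers pay.
Supply in terms of Pb becomes xs = -498 + 9(Pb + 44) = -102 + 9Pb. Setting this equal to demand: 714 - 3Pb = -102 + 9Pb, so Pb = 68.
Sellers receive Ps = 68 + 44 = 112; x' = 714 − 3·68 = 510.

x' = 510; buyers pay $68; sellers receive $112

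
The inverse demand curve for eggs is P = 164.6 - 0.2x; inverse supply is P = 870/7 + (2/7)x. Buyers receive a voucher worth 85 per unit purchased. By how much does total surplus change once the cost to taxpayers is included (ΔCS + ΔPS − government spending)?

Pre-subsidy: 164.6 - 0.2x = 870/7 + (2/7)x gives x* = 83 and P* = 148.
With the rebate, buyers effectively pay Pb = Ps − 85, where Ps is the price sellers receive.
On the curves, Pb = 164.6 - 0.2x and Ps = 870/7 + (2/7)x; the wedge Ps − Pb = 85 gives 870/7 + (2/7)x − (164.6 - 0.2x) = 85, so x' = 258.
Then Pb = 164.6 − 0.2·258 = 113 and Ps = 870/7 + (2/7)·258 = 198.
ΔCS = ½(83 + 258)(148 − 113) = 5967.5; ΔPS = ½(83 + 258)(198 − 148) = 8525.
Government spending = 85 × 258 = 21930.
Net change = 5967.5 + 8525 − 21930 = -7437.5. The loss equals the DWL triangle ½·85·175.

Net change in total surplus = -7437.5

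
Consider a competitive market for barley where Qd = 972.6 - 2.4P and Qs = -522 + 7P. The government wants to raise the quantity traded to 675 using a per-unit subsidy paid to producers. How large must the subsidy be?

At Q = 675, invert demand for the buyer price: Pb = (972.6 − 675)/2.4 = 124; invert supply for the seller price: Ps = (675 − (-522))/7 = 171.
The subsidy must fill the gap: s = Ps − Pb = 171 − 124 = 47.

Required subsidy s = 47 per unit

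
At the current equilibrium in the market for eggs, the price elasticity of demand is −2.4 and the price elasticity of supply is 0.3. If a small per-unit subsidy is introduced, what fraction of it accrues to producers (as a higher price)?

Producer share = 8/9

For a small subsidy around the equilibrium, the benefit split depends on the relative slopes, which at a point are proportional to the elasticities.
Buyer share = εs/(εs + |εd|) = 0.3/(0.3 + 2.4) = 1/9; seller share = |εd|/(εs + |εd|) = 8/9.
So producers capture 8/9 of the subsidy.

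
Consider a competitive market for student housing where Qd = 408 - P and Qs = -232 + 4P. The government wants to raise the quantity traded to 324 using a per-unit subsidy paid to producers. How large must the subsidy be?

At Q = 324, invert demand for the buyer price: Pb = (408 − 324)/1 = 84; invert supply for the seller price: Ps = (324 − (-232))/4 = 139.
The subsidy must fill the gap: s = Ps − Pb = 139 − 84 = 55.

Required subsidy s = 55 per unit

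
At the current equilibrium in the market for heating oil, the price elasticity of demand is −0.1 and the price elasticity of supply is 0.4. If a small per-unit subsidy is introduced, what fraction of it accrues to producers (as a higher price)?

Producer share = 0.2

For a small subsidy around the equilibrium, the benefit split depends on the relative slopes, which at a point are proportional to the elasticities.
Buyer share = εs/(εs + |εd|) = 0.4/(0.4 + 0.1) = 0.8; seller share = |εd|/(εs + |εd|) = 0.2.
So producers capture 0.2 of the subsidy.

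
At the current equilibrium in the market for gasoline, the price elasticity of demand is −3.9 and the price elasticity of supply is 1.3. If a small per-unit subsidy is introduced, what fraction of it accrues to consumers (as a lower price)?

For a small subsidy around the equilibrium, the benefit split depends on the relative slopes, which at a point are proportional to the elasticities.
Buyer share = εs/(εs + |εd|) = 1.3/(1.3 + 3.9) = 0.25; seller share = |εd|/(εs + |εd|) = 0.75.

Consumer share = 0.25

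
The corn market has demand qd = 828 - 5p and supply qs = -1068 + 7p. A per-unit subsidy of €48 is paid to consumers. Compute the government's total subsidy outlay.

Government cost = €8544

Pre-subsidy: 828 - 5p = -1068 + 7p gives p* = 158, q* = 38.
With the rebate, buyers effectively pay pb = ps − 48, where ps is the price sellers receive.
Demand in terms of ps becomes qd = 828 − 5(ps − 48) = 1068 - 5ps. Setting this equal to supply: 1068 - 5ps = -1068 + 7ps, so ps = 178.
Buyers pay pb = 178 − 48 = 130; q' = -1068 + 7·178 = 178.
Government outlay = subsidy × quantity = 48 × 178 = 8544.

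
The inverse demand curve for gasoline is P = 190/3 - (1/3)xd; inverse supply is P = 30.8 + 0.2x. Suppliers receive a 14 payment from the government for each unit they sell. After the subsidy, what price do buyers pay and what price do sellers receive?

Pre-subsidy: 190/3 - (1/3)x = 30.8 + 0.2x gives x* = 61 and P* = 43.
With the subsidy, sellers receive Ps = Pb + 14 for each unit, where Pb is the price buyers pay.
On the curves, Pb = 190/3 - (1/3)x and Ps = 30.8 + 0.2x; the wedge Ps − Pb = 14 gives 30.8 + 0.2x − (190/3 - (1/3)x) = 14, so x' = 87.25.
Then Pb = 190/3 − (1/3)·87.25 = 34.25 and Ps = 30.8 + 0.2·87.25 = 48.25.

Buyers pay 34.25; sellers receive 48.25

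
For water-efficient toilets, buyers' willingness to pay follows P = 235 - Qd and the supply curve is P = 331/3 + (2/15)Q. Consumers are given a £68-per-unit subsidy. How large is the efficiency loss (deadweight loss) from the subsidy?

Pre-subsidy: 235 - Q = 331/3 + (2/15)Q gives Q* = 110 and P* = 125.
With the rebate, buyers effectively pay Pb = Ps − 68, where Ps is the price sellers receive.
On the curves, Pb = 235 - Q and Ps = 331/3 + (2/15)Q; the wedge Ps − Pb = 68 gives 331/3 + (2/15)Q − (235 - Q) = 68, so Q' = 170.
Then Pb = 235 − 1·170 = 65 and Ps = 331/3 + (2/15)·170 = 133.
The subsidy expands output by 170 − 110 = 60 past the efficient level; on those units the gap between marginal cost and willingness to pay runs from 0 up to 68.
DWL = ½ × 68 × 60 = 2040.

Deadweight loss = £2040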